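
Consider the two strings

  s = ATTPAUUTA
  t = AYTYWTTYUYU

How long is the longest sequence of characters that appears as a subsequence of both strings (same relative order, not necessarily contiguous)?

5

Let dp[i][j] be the LCS length of the first i characters of s and the first j characters of t. dp[i][j] = dp[i-1][j-1]+1 when the i-th and j-th characters match, else max(dp[i-1][j], dp[i][j-1]).
    ·  A  Y  T  Y  W  T  T  Y  U  Y  U
 ·  0  0  0  0  0  0  0  0  0  0  0  0
 A  0  1  1  1  1  1  1  1  1  1  1  1
 T  0  1  1  2  2  2  2  2  2  2  2  2
 T  0  1  1  2  2  2  3  3  3  3  3  3
 P  0  1  1  2  2  2  3  3  3  3  3  3
 A  0  1  1  2  2  2  3  3  3  3  3  3
 U  0  1  1  2  2  2  3  3  3  4  4  4
 U  0  1  1  2  2  2  3  3  3  4  4  5
 T  0  1  1  2  2  2  3  4  4  4  4  5
 A  0  1  1  2  2  2  3  4  4  4  4  5
dp[9][11] = 5. One LCS (by backtracking along matches): ATTUU.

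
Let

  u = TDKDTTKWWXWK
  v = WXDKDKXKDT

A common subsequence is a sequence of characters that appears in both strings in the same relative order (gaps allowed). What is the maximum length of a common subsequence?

6

Let dp[i][j] be the LCS length of the first i characters of u and the first j characters of v. dp[i][j] = dp[i-1][j-1]+1 when the i-th and j-th characters match, else max(dp[i-1][j], dp[i][j-1]).
    ·  W  X  D  K  D  K  X  K  D  T
 ·  0  0  0  0  0  0  0  0  0  0  0
 T  0  0  0  0  0  0  0  0  0  0  1
 D  0  0  0  1  1  1  1  1  1  1  1
 K  0  0  0  1  2  2  2  2  2  2  2
 D  0  0  0  1  2  3  3  3  3  3  3
 T  0  0  0  1  2  3  3  3  3  3  4
 T  0  0  0  1  2  3  3  3  3  3  4
 K  0  0  0  1  2  3  4  4  4  4  4
 W  0  1  1  1  2  3  4  4  4  4  4
 W  0  1  1  1  2  3  4  4  4  4  4
 X  0  1  2  2  2  3  4  5  5  5  5
 W  0  1  2  2  2  3  4  5  5  5  5
 K  0  1  2  2  3  3  4  5  6  6  6
dp[12][10] = 6. One LCS (by backtracking along matches): DKDKXK.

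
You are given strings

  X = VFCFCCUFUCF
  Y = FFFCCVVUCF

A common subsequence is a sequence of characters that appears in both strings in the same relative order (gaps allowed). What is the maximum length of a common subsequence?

7

Taking F [2,2] → F [4,3] → C [5,4] → C [6,5] → U [9,8] → C [10,9] → F [11,10] gives a common subsequence of length 7. dp[11][10] = 7 confirms this is the maximum.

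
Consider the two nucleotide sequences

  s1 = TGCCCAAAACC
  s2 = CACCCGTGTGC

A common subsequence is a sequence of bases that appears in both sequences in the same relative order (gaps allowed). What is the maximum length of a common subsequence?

Pick C [3,1], then C [4,3], then C [5,4], then C [10,5], then C [11,11]; all 5 bases appear in both, in order, and the DP table's final entry dp[11][11] is also 5, so no common subsequence is longer.

5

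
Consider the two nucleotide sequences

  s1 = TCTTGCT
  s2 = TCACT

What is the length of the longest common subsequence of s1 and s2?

Taking T (s1 #1, s2 #1) → C (s1 #2, s2 #2) → C (s1 #6, s2 #4) → T (s1 #7, s2 #5) gives a common subsequence of length 4. The LCS DP gives dp[7][5] = 4, so this is optimal.

4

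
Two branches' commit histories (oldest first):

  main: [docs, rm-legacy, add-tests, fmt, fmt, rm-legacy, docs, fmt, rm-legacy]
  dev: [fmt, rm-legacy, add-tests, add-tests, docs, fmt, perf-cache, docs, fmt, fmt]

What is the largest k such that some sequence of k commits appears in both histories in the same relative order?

Pick rm-legacy [2,2]; then add-tests [3,4]; then fmt [4,6]; then fmt [5,9]; then fmt [8,10]; all 5 commits appear in both, in order. The LCS DP gives dp[9][10] = 5, so this is optimal.

5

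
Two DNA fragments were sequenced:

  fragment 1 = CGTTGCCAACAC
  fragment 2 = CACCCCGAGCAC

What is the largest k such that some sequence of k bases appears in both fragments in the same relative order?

7

One common subsequence of length 7: C (fragment 1 #1, fragment 2 #4) → C (fragment 1 #6, fragment 2 #5) → C (fragment 1 #7, fragment 2 #6) → A (fragment 1 #8, fragment 2 #8) → C (fragment 1 #10, fragment 2 #10) → A (fragment 1 #11, fragment 2 #11) → C (fragment 1 #12, fragment 2 #12), and the DP table's final entry dp[12][12] is also 7, so no common subsequence is longer.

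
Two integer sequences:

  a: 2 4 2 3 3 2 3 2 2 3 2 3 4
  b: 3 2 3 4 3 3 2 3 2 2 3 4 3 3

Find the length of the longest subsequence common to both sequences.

10

One common subsequence of length 10: 2 [1,2], then 4 [2,4], then 3 [4,5], then 3 [5,6], then 2 [6,7], then 3 [7,8], then 2 [8,9], then 2 [9,10], then 3 [10,13], then 3 [12,14]. The LCS DP gives dp[13][14] = 10, so this is optimal.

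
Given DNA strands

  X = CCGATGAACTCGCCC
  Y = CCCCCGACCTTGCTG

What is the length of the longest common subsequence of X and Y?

Taking C (X #1, Y #4); then C (X #2, Y #5); then G (X #3, Y #6); then A (X #4, Y #7); then T (X #5, Y #11); then G (X #6, Y #12); then C (X #9, Y #13); then T (X #10, Y #14); then G (X #12, Y #15) gives a common subsequence of length 9, and the DP table's final entry dp[15][15] is also 9, so no common subsequence is longer.

9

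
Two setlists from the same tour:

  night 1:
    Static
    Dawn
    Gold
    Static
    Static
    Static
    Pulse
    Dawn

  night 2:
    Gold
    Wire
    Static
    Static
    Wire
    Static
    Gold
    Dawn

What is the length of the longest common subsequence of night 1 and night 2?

Match Gold [3,1]; then Static [4,3]; then Static [5,4]; then Static [6,6]; then Dawn [8,8] — 5 songs in the same relative order in both. Since dp[8][8] = 5, nothing longer is possible.

5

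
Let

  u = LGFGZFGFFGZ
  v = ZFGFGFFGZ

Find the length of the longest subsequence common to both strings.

8

Let dp[i][j] be the LCS length of the first i characters of u and the first j characters of v. dp[i][j] = dp[i-1][j-1]+1 when the i-th and j-th characters match, else max(dp[i-1][j], dp[i][j-1]).
    ·  Z  F  G  F  G  F  F  G  Z
 ·  0  0  0  0  0  0  0  0  0  0
 L  0  0  0  0  0  0  0  0  0  0
 G  0  0  0  1  1  1  1  1  1  1
 F  0  0  1  1  2  2  2  2  2  2
 G  0  0  1  2  2  3  3  3  3  3
 Z  0  1  1  2  2  3  3  3  3  4
 F  0  1  2  2  3  3  4  4  4  4
 G  0  1  2  3  3  4  4  4  5  5
 F  0  1  2  3  4  4  5  5  5  5
 F  0  1  2  3  4  4  5  6  6  6
 G  0  1  2  3  4  5  5  6  7  7
 Z  0  1  2  3  4  5  5  6  7  8
dp[11][9] = 8. One LCS (by backtracking along matches): FGFGFFGZ.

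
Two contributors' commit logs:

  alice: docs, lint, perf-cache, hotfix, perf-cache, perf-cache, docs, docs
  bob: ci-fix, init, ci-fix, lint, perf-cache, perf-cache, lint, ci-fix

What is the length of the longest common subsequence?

One common subsequence of length 3: lint (alice #2, bob #4), perf-cache (alice #3, bob #5), perf-cache (alice #5, bob #6). Since dp[8][8] = 3, nothing longer is possible.

3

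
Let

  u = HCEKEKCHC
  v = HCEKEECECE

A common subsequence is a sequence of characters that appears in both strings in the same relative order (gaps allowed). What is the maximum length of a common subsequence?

Let dp[i][j] be the LCS length of the first i characters of u and the first j characters of v. dp[i][j] = dp[i-1][j-1]+1 when the i-th and j-th characters match, else max(dp[i-1][j], dp[i][j-1]).
    ·  H  C  E  K  E  E  C  E  C  E
 ·  0  0  0  0  0  0  0  0  0  0  0
 H  0  1  1  1  1  1  1  1  1  1  1
 C  0  1  2  2  2  2  2  2  2  2  2
 E  0  1  2  3  3  3  3  3  3  3  3
 K  0  1  2  3  4  4  4  4  4  4  4
 E  0  1  2  3  4  5  5  5  5  5  5
 K  0  1  2  3  4  5  5  5  5  5  5
 C  0  1  2  3  4  5  5  6  6  6  6
 H  0  1  2  3  4  5  5  6  6  6  6
 C  0  1  2  3  4  5  5  6  6  7  7
dp[9][10] = 7. One LCS (by backtracking along matches): HCEKECC.

7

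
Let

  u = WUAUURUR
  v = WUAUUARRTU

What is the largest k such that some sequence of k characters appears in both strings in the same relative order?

Let dp[i][j] be the LCS length of the first i characters of u and the first j characters of v. dp[i][j] = dp[i-1][j-1]+1 when the i-th and j-th characters match, else max(dp[i-1][j], dp[i][j-1]).
    ·  W  U  A  U  U  A  R  R  T  U
 ·  0  0  0  0  0  0  0  0  0  0  0
 W  0  1  1  1  1  1  1  1  1  1  1
 U  0  1  2  2  2  2  2  2  2  2  2
 A  0  1  2  3  3  3  3  3  3  3  3
 U  0  1  2  3  4  4  4  4  4  4  4
 U  0  1  2  3  4  5  5  5  5  5  5
 R  0  1  2  3  4  5  5  6  6  6  6
 U  0  1  2  3  4  5  5  6  6  6  7
 R  0  1  2  3  4  5  5  6  7  7  7
dp[8][10] = 7. One LCS (by backtracking along matches): WUAUURU.

7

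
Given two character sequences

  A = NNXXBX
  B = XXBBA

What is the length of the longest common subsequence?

Pick X (A #3, B #1) → X (A #4, B #2) → B (A #5, B #4); all 3 characters appear in both, in order. dp[6][5] = 3 confirms this is the maximum.

3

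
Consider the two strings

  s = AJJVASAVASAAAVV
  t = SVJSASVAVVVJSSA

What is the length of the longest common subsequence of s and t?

Pick J (s #2, t #3) → A (s #5, t #5) → S (s #6, t #6) → A (s #7, t #8) → V (s #8, t #11) → S (s #10, t #14) → A (s #13, t #15); all 7 characters appear in both, in order, and the DP table's final entry dp[15][15] is also 7, so no common subsequence is longer.

7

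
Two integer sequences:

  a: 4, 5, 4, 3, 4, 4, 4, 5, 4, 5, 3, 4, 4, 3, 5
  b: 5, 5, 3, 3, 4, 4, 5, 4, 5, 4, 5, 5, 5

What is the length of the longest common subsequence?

Taking 5 (a #2, b #2), then 3 (a #4, b #4), then 4 (a #5, b #5), then 4 (a #6, b #6), then 4 (a #7, b #8), then 5 (a #8, b #9), then 4 (a #9, b #10), then 5 (a #10, b #12), then 5 (a #15, b #13) gives a common subsequence of length 9, and the DP table's final entry dp[15][13] is also 9, so no common subsequence is longer.

9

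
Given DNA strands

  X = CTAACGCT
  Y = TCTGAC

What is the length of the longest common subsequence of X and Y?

4

Let dp[i][j] be the LCS length of the first i bases of X and the first j bases of Y. dp[i][j] = dp[i-1][j-1]+1 when the i-th and j-th bases match, else max(dp[i-1][j], dp[i][j-1]).
    ·  T  C  T  G  A  C
 ·  0  0  0  0  0  0  0
 C  0  0  1  1  1  1  1
 T  0  1  1  2  2  2  2
 A  0  1  1  2  2  3  3
 A  0  1  1  2  2  3  3
 C  0  1  2  2  2  3  4
 G  0  1  2  2  3  3  4
 C  0  1  2  2  3  3  4
 T  0  1  2  3  3  3  4
dp[8][6] = 4. One LCS (by backtracking along matches): CTAC.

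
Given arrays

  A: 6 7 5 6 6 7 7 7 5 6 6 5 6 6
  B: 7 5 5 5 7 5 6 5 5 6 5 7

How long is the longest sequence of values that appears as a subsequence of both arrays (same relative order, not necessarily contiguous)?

Pick 7 (A #2, B #1) → 5 (A #3, B #4) → 7 (A #8, B #5) → 5 (A #9, B #6) → 6 (A #10, B #7) → 6 (A #11, B #10) → 5 (A #12, B #11); all 7 values appear in both, in order. Since dp[14][12] = 7, nothing longer is possible.

7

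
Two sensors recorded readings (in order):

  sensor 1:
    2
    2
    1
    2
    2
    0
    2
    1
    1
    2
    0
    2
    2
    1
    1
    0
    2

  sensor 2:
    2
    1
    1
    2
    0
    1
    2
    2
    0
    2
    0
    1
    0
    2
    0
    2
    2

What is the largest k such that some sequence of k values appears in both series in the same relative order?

Pick 2 [1,1]; then 2 [2,4]; then 1 [3,6]; then 2 [4,7]; then 2 [5,8]; then 0 [6,9]; then 2 [7,10]; then 1 [8,12]; then 2 [10,14]; then 0 [11,15]; then 2 [13,16]; then 2 [17,17]; all 12 values appear in both, in order, and the DP table's final entry dp[17][17] is also 12, so no common subsequence is longer.

12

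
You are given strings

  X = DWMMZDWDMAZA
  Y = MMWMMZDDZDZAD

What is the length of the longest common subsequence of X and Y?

8

Match W (X #2, Y #3); then M (X #3, Y #4); then M (X #4, Y #5); then Z (X #5, Y #6); then D (X #6, Y #8); then D (X #8, Y #10); then Z (X #11, Y #11); then A (X #12, Y #12) — 8 characters in the same relative order in both. Since dp[12][13] = 8, nothing longer is possible.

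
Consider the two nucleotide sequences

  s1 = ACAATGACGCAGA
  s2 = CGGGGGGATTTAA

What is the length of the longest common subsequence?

5

Match C (s1 #2, s2 #1), then A (s1 #3, s2 #8), then T (s1 #5, s2 #11), then A (s1 #11, s2 #12), then A (s1 #13, s2 #13) — 5 bases in the same relative order in both. The LCS DP gives dp[13][13] = 5, so this is optimal.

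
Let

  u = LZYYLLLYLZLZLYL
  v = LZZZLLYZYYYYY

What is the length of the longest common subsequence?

Match L (u #1, v #1), Z (u #2, v #4), L (u #6, v #5), L (u #7, v #6), Y (u #8, v #7), Z (u #10, v #8), Y (u #14, v #13) — 7 characters in the same relative order in both. The LCS DP gives dp[15][13] = 7, so this is optimal.

7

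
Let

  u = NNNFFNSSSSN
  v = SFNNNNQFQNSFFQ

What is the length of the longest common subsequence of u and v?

Match N (u #1, v #4); then N (u #2, v #5); then N (u #3, v #6); then F (u #4, v #8); then N (u #6, v #10); then S (u #7, v #11) — 6 characters in the same relative order in both. dp[11][14] = 6 confirms this is the maximum.

6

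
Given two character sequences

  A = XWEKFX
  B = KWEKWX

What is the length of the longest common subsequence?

One common subsequence of length 4: W at A[2]=B[2] → E at A[3]=B[3] → K at A[4]=B[4] → X at A[6]=B[6], and the DP table's final entry dp[6][6] is also 4, so no common subsequence is longer.

4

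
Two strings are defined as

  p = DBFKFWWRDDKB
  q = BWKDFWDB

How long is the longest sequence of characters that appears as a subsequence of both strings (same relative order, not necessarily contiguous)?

Let dp[i][j] be the LCS length of the first i characters of p and the first j characters of q. dp[i][j] = dp[i-1][j-1]+1 when the i-th and j-th characters match, else max(dp[i-1][j], dp[i][j-1]).
    ·  B  W  K  D  F  W  D  B
 ·  0  0  0  0  0  0  0  0  0
 D  0  0  0  0  1  1  1  1  1
 B  0  1  1  1  1  1  1  1  2
 F  0  1  1  1  1  2  2  2  2
 K  0  1  1  2  2  2  2  2  2
 F  0  1  1  2  2  3  3  3  3
 W  0  1  2  2  2  3  4  4  4
 W  0  1  2  2  2  3  4  4  4
 R  0  1  2  2  2  3  4  4  4
 D  0  1  2  2  3  3  4  5  5
 D  0  1  2  2  3  3  4  5  5
 K  0  1  2  3  3  3  4  5  5
 B  0  1  2  3  3  3  4  5  6
dp[12][8] = 6. One LCS (by backtracking along matches): BKFWDB.

6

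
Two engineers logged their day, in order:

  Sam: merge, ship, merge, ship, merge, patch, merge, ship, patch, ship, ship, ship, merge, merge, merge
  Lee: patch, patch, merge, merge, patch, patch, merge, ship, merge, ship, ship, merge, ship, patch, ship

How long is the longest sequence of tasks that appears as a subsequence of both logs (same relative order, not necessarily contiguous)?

8

Pick merge at Sam[1]=Lee[7] → ship at Sam[2]=Lee[8] → merge at Sam[3]=Lee[9] → ship at Sam[4]=Lee[11] → merge at Sam[7]=Lee[12] → ship at Sam[8]=Lee[13] → patch at Sam[9]=Lee[14] → ship at Sam[12]=Lee[15]; all 8 tasks appear in both, in order. The LCS DP gives dp[15][15] = 8, so this is optimal.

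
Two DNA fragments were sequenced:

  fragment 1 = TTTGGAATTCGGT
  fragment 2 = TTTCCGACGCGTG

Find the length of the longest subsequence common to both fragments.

Pick T [1,1], T [2,2], T [3,3], G [5,6], A [7,7], C [10,8], G [11,9], G [12,11], T [13,12]; all 9 bases appear in both, in order. The LCS DP gives dp[13][13] = 9, so this is optimal.

9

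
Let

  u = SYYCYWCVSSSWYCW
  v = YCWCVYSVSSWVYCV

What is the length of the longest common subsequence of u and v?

11

One common subsequence of length 11: Y (u #3, v #1), C (u #4, v #2), W (u #6, v #3), C (u #7, v #4), V (u #8, v #5), S (u #9, v #7), S (u #10, v #9), S (u #11, v #10), W (u #12, v #11), Y (u #13, v #13), C (u #14, v #14). Since dp[15][15] = 11, nothing longer is possible.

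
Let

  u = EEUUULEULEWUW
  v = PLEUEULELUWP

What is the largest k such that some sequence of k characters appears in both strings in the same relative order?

One common subsequence of length 8: E at u[1]=v[3], E at u[2]=v[5], U at u[5]=v[6], L at u[6]=v[7], E at u[7]=v[8], L at u[9]=v[9], U at u[12]=v[10], W at u[13]=v[11]. dp[13][12] = 8 confirms this is the maximum.

8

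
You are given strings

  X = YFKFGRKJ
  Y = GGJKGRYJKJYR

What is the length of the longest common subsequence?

One common subsequence of length 5: K [3,4] → G [5,5] → R [6,6] → K [7,9] → J [8,10]. The LCS DP gives dp[8][12] = 5, so this is optimal.

5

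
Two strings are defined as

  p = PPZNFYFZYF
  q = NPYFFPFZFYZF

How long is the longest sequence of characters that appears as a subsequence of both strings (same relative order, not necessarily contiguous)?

Match P (p #1, q #2); then P (p #2, q #6); then Z (p #3, q #8); then F (p #5, q #9); then Y (p #6, q #10); then Z (p #8, q #11); then F (p #10, q #12) — 7 characters in the same relative order in both, and the DP table's final entry dp[10][12] is also 7, so no common subsequence is longer.

7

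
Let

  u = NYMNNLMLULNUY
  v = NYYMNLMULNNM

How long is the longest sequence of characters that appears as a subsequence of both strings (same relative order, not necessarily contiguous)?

Match N (u #1, v #1); then Y (u #2, v #3); then M (u #3, v #4); then N (u #5, v #5); then L (u #6, v #6); then M (u #7, v #7); then U (u #9, v #8); then L (u #10, v #9); then N (u #11, v #11) — 9 characters in the same relative order in both. Since dp[13][12] = 9, nothing longer is possible.

9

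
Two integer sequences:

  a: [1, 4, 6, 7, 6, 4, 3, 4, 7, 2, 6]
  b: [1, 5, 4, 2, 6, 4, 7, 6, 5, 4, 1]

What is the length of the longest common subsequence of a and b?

Let dp[i][j] be the LCS length of the first i values of a and the first j values of b. dp[i][j] = dp[i-1][j-1]+1 when the i-th and j-th values match, else max(dp[i-1][j], dp[i][j-1]).
    ·  1  5  4  2  6  4  7  6  5  4  1
 ·  0  0  0  0  0  0  0  0  0  0  0  0
 1  0  1  1  1  1  1  1  1  1  1  1  1
 4  0  1  1  2  2  2  2  2  2  2  2  2
 6  0  1  1  2  2  3  3  3  3  3  3  3
 7  0  1  1  2  2  3  3  4  4  4  4  4
 6  0  1  1  2  2  3  3  4  5  5  5  5
 4  0  1  1  2  2  3  4  4  5  5  6  6
 3  0  1  1  2  2  3  4  4  5  5  6  6
 4  0  1  1  2  2  3  4  4  5  5  6  6
 7  0  1  1  2  2  3  4  5  5  5  6  6
 2  0  1  1  2  3  3  4  5  5  5  6  6
 6  0  1  1  2  3  4  4  5  6  6  6  6
dp[11][11] = 6. One LCS (by backtracking along matches): 1, 4, 6, 7, 6, 4.

6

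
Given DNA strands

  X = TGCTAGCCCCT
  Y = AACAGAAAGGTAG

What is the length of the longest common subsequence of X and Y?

4

Let dp[i][j] be the LCS length of the first i bases of X and the first j bases of Y. dp[i][j] = dp[i-1][j-1]+1 when the i-th and j-th bases match, else max(dp[i-1][j], dp[i][j-1]).
    ·  A  A  C  A  G  A  A  A  G  G  T  A  G
 ·  0  0  0  0  0  0  0  0  0  0  0  0  0  0
 T  0  0  0  0  0  0  0  0  0  0  0  1  1  1
 G  0  0  0  0  0  1  1  1  1  1  1  1  1  2
 C  0  0  0  1  1  1  1  1  1  1  1  1  1  2
 T  0  0  0  1  1  1  1  1  1  1  1  2  2  2
 A  0  1  1  1  2  2  2  2  2  2  2  2  3  3
 G  0  1  1  1  2  3  3  3  3  3  3  3  3  4
 C  0  1  1  2  2  3  3  3  3  3  3  3  3  4
 C  0  1  1  2  2  3  3  3  3  3  3  3  3  4
 C  0  1  1  2  2  3  3  3  3  3  3  3  3  4
 C  0  1  1  2  2  3  3  3  3  3  3  3  3  4
 T  0  1  1  2  2  3  3  3  3  3  3  4  4  4
dp[11][13] = 4. One LCS (by backtracking along matches): GTAG.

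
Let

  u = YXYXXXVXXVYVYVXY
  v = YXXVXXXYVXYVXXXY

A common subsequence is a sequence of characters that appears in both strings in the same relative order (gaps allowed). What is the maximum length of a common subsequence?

12

Taking Y at u[1]=v[1], then X at u[2]=v[2], then X at u[4]=v[3], then X at u[6]=v[5], then X at u[8]=v[6], then X at u[9]=v[7], then Y at u[11]=v[8], then V at u[12]=v[9], then Y at u[13]=v[11], then V at u[14]=v[12], then X at u[15]=v[15], then Y at u[16]=v[16] gives a common subsequence of length 12. dp[16][16] = 12 confirms this is the maximum.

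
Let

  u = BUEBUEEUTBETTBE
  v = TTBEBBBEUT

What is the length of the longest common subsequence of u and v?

Taking B [1,3] → E [3,4] → B [4,7] → E [7,8] → U [8,9] → T [13,10] gives a common subsequence of length 6. The LCS DP gives dp[15][10] = 6, so this is optimal.

6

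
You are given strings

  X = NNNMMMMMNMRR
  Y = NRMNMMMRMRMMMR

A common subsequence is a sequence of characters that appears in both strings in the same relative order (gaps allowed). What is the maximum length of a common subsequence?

Taking N [1,1], then N [2,4], then M [4,6], then M [5,7], then M [6,9], then M [7,11], then M [8,12], then M [10,13], then R [12,14] gives a common subsequence of length 9. dp[12][14] = 9 confirms this is the maximum.

9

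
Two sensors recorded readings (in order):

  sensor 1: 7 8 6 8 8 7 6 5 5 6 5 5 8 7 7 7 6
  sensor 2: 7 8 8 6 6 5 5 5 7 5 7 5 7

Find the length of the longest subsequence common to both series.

Taking 7 [1,1], 8 [2,3], 6 [3,4], 6 [7,5], 5 [8,6], 5 [9,7], 5 [11,8], 5 [12,10], 7 [14,11], 7 [16,13] gives a common subsequence of length 10. dp[17][13] = 10 confirms this is the maximum.

10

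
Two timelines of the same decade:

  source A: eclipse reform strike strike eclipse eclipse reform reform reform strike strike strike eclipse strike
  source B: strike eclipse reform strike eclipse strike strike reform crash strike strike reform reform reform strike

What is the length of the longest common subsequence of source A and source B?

Taking eclipse (source A #1, source B #5), then reform (source A #2, source B #8), then strike (source A #3, source B #10), then strike (source A #4, source B #11), then reform (source A #7, source B #12), then reform (source A #8, source B #13), then reform (source A #9, source B #14), then strike (source A #14, source B #15) gives a common subsequence of length 8. The LCS DP gives dp[14][15] = 8, so this is optimal.

8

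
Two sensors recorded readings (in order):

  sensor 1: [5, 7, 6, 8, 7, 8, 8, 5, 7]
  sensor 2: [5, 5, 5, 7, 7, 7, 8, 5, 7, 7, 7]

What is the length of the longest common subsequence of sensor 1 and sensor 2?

Let dp[i][j] be the LCS length of the first i values of sensor 1 and the first j values of sensor 2. dp[i][j] = dp[i-1][j-1]+1 when the i-th and j-th values match, else max(dp[i-1][j], dp[i][j-1]).
    ·  5  5  5  7  7  7  8  5  7  7  7
 ·  0  0  0  0  0  0  0  0  0  0  0  0
 5  0  1  1  1  1  1  1  1  1  1  1  1
 7  0  1  1  1  2  2  2  2  2  2  2  2
 6  0  1  1  1  2  2  2  2  2  2  2  2
 8  0  1  1  1  2  2  2  3  3  3  3  3
 7  0  1  1  1  2  3  3  3  3  4  4  4
 8  0  1  1  1  2  3  3  4  4  4  4  4
 8  0  1  1  1  2  3  3  4  4  4  4  4
 5  0  1  2  2  2  3  3  4  5  5  5  5
 7  0  1  2  2  3  3  4  4  5  6  6  6
dp[9][11] = 6. One LCS (by backtracking along matches): 5, 7, 7, 8, 5, 7.

6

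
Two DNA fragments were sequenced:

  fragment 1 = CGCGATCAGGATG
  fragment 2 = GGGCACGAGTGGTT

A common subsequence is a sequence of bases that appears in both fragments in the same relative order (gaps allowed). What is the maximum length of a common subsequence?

8

Pick C [1,4] → C [3,6] → G [4,7] → A [5,8] → T [6,10] → G [9,11] → G [10,12] → T [12,14]; all 8 bases appear in both, in order. The LCS DP gives dp[13][14] = 8, so this is optimal.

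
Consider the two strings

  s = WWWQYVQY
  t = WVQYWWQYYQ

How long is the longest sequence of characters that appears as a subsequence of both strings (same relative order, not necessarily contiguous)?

Let dp[i][j] be the LCS length of the first i characters of s and the first j characters of t. dp[i][j] = dp[i-1][j-1]+1 when the i-th and j-th characters match, else max(dp[i-1][j], dp[i][j-1]).
    ·  W  V  Q  Y  W  W  Q  Y  Y  Q
 ·  0  0  0  0  0  0  0  0  0  0  0
 W  0  1  1  1  1  1  1  1  1  1  1
 W  0  1  1  1  1  2  2  2  2  2  2
 W  0  1  1  1  1  2  3  3  3  3  3
 Q  0  1  1  2  2  2  3  4  4  4  4
 Y  0  1  1  2  3  3  3  4  5  5  5
 V  0  1  2  2  3  3  3  4  5  5  5
 Q  0  1  2  3  3  3  3  4  5  5  6
 Y  0  1  2  3  4  4  4  4  5  6  6
dp[8][10] = 6. One LCS (by backtracking along matches): WWWQYQ.

6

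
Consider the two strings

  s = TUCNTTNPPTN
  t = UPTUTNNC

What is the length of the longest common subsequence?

5

Let dp[i][j] be the LCS length of the first i characters of s and the first j characters of t. dp[i][j] = dp[i-1][j-1]+1 when the i-th and j-th characters match, else max(dp[i-1][j], dp[i][j-1]).
    ·  U  P  T  U  T  N  N  C
 ·  0  0  0  0  0  0  0  0  0
 T  0  0  0  1  1  1  1  1  1
 U  0  1  1  1  2  2  2  2  2
 C  0  1  1  1  2  2  2  2  3
 N  0  1  1  1  2  2  3  3  3
 T  0  1  1  2  2  3  3  3  3
 T  0  1  1  2  2  3  3  3  3
 N  0  1  1  2  2  3  4  4  4
 P  0  1  2  2  2  3  4  4  4
 P  0  1  2  2  2  3  4  4  4
 T  0  1  2  3  3  3  4  4  4
 N  0  1  2  3  3  3  4  5  5
dp[11][8] = 5. One LCS (by backtracking along matches): TUTNN.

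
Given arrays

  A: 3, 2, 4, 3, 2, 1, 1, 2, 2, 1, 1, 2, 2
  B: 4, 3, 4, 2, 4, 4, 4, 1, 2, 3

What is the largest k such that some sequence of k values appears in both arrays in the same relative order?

Match 3 [1,2] → 2 [2,4] → 4 [3,7] → 1 [7,8] → 2 [8,9] — 5 values in the same relative order in both, and the DP table's final entry dp[13][10] is also 5, so no common subsequence is longer.

5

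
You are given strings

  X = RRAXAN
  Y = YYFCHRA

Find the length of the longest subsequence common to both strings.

2

Let dp[i][j] be the LCS length of the first i characters of X and the first j characters of Y. dp[i][j] = dp[i-1][j-1]+1 when the i-th and j-th characters match, else max(dp[i-1][j], dp[i][j-1]).
    ·  Y  Y  F  C  H  R  A
 ·  0  0  0  0  0  0  0  0
 R  0  0  0  0  0  0  1  1
 R  0  0  0  0  0  0  1  1
 A  0  0  0  0  0  0  1  2
 X  0  0  0  0  0  0  1  2
 A  0  0  0  0  0  0  1  2
 N  0  0  0  0  0  0  1  2
dp[6][7] = 2. One LCS (by backtracking along matches): RA.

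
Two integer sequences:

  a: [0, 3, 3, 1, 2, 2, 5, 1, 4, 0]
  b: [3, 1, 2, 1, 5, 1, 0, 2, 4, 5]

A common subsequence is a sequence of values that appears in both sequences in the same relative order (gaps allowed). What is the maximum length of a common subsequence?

6

Let dp[i][j] be the LCS length of the first i values of a and the first j values of b. dp[i][j] = dp[i-1][j-1]+1 when the i-th and j-th values match, else max(dp[i-1][j], dp[i][j-1]).
    ·  3  1  2  1  5  1  0  2  4  5
 ·  0  0  0  0  0  0  0  0  0  0  0
 0  0  0  0  0  0  0  0  1  1  1  1
 3  0  1  1  1  1  1  1  1  1  1  1
 3  0  1  1  1  1  1  1  1  1  1  1
 1  0  1  2  2  2  2  2  2  2  2  2
 2  0  1  2  3  3  3  3  3  3  3  3
 2  0  1  2  3  3  3  3  3  4  4  4
 5  0  1  2  3  3  4  4  4  4  4  5
 1  0  1  2  3  4  4  5  5  5  5  5
 4  0  1  2  3  4  4  5  5  5  6  6
 0  0  1  2  3  4  4  5  6  6  6  6
dp[10][10] = 6. One LCS (by backtracking along matches): 3, 1, 2, 5, 1, 4.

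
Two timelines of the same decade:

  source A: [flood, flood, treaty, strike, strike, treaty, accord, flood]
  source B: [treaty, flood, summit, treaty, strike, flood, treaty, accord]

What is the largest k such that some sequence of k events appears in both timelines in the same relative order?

5

Match flood at source A[1]=source B[2], treaty at source A[3]=source B[4], strike at source A[4]=source B[5], treaty at source A[6]=source B[7], accord at source A[7]=source B[8] — 5 events in the same relative order in both. The LCS DP gives dp[8][8] = 5, so this is optimal.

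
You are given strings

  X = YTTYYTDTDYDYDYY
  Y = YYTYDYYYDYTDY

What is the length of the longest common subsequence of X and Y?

Taking Y [1,2], then T [2,3], then Y [4,6], then Y [5,7], then Y [10,8], then D [11,9], then Y [12,10], then D [13,12], then Y [15,13] gives a common subsequence of length 9. dp[15][13] = 9 confirms this is the maximum.

9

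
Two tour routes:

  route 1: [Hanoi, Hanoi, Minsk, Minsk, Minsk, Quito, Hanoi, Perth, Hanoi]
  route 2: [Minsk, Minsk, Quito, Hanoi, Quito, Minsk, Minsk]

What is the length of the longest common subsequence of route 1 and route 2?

Match Minsk (route 1 #4, route 2 #1), Minsk (route 1 #5, route 2 #2), Quito (route 1 #6, route 2 #3), Hanoi (route 1 #7, route 2 #4) — 4 stops in the same relative order in both. The LCS DP gives dp[9][7] = 4, so this is optimal.

4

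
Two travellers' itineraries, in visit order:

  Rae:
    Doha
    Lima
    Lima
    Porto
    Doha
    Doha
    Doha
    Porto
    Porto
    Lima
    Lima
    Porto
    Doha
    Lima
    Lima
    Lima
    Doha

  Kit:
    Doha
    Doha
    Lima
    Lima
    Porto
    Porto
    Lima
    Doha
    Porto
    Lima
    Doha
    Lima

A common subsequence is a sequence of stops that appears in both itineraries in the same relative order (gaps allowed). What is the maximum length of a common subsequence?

Taking Doha (Rae #1, Kit #2), Lima (Rae #2, Kit #3), Lima (Rae #3, Kit #4), Porto (Rae #4, Kit #6), Doha (Rae #7, Kit #8), Porto (Rae #9, Kit #9), Lima (Rae #11, Kit #10), Doha (Rae #13, Kit #11), Lima (Rae #16, Kit #12) gives a common subsequence of length 9, and the DP table's final entry dp[17][12] is also 9, so no common subsequence is longer.

9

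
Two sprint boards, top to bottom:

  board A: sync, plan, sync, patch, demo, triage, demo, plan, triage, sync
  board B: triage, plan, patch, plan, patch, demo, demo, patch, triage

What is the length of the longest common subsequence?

One common subsequence of length 5: plan [2,4] → patch [4,5] → demo [5,6] → demo [7,7] → triage [9,9]. dp[10][9] = 5 confirms this is the maximum.

5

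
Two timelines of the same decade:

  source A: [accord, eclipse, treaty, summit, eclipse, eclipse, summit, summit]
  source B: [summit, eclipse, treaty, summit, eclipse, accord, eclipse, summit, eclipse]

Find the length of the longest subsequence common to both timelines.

6

One common subsequence of length 6: eclipse at source A[2]=source B[2], treaty at source A[3]=source B[3], summit at source A[4]=source B[4], eclipse at source A[5]=source B[5], eclipse at source A[6]=source B[7], summit at source A[7]=source B[8]. The LCS DP gives dp[8][9] = 6, so this is optimal.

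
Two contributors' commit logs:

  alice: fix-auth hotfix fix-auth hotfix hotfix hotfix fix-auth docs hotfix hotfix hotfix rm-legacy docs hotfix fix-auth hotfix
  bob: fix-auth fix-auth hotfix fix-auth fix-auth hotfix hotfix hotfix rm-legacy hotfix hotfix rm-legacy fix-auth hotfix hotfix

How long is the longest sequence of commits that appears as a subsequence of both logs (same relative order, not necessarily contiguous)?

11

Pick fix-auth [1,2]; then hotfix [2,3]; then fix-auth [3,5]; then hotfix [4,6]; then hotfix [5,7]; then hotfix [6,8]; then hotfix [10,10]; then hotfix [11,11]; then rm-legacy [12,12]; then hotfix [14,14]; then hotfix [16,15]; all 11 commits appear in both, in order, and the DP table's final entry dp[16][15] is also 11, so no common subsequence is longer.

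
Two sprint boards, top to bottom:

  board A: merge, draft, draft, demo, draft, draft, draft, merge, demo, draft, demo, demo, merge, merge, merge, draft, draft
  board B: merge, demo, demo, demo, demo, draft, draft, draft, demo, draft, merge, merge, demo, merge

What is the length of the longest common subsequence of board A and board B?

Pick merge at board A[1]=board B[1], then demo at board A[4]=board B[5], then draft at board A[5]=board B[6], then draft at board A[6]=board B[7], then draft at board A[7]=board B[8], then demo at board A[9]=board B[9], then draft at board A[10]=board B[10], then merge at board A[13]=board B[11], then merge at board A[14]=board B[12], then merge at board A[15]=board B[14]; all 10 tasks appear in both, in order. The LCS DP gives dp[17][14] = 10, so this is optimal.

10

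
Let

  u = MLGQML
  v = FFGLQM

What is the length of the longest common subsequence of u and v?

Pick L at u[2]=v[4], then Q at u[4]=v[5], then M at u[5]=v[6]; all 3 characters appear in both, in order. Since dp[6][6] = 3, nothing longer is possible.

3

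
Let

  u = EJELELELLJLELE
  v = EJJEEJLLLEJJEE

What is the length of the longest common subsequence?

Match E [1,1] → J [2,3] → E [3,4] → E [5,5] → L [6,7] → L [8,8] → L [9,9] → J [10,12] → E [12,13] → E [14,14] — 10 characters in the same relative order in both. dp[14][14] = 10 confirms this is the maximum.

10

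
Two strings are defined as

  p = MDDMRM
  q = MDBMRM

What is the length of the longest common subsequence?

Let dp[i][j] be the LCS length of the first i characters of p and the first j characters of q. dp[i][j] = dp[i-1][j-1]+1 when the i-th and j-th characters match, else max(dp[i-1][j], dp[i][j-1]).
    ·  M  D  B  M  R  M
 ·  0  0  0  0  0  0  0
 M  0  1  1  1  1  1  1
 D  0  1  2  2  2  2  2
 D  0  1  2  2  2  2  2
 M  0  1  2  2  3  3  3
 R  0  1  2  2  3  4  4
 M  0  1  2  2  3  4  5
dp[6][6] = 5. One LCS (by backtracking along matches): MDMRM.

5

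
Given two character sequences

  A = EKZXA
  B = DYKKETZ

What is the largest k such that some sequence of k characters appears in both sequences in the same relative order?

2

Match E [1,5], Z [3,7] — 2 characters in the same relative order in both. dp[5][7] = 2 confirms this is the maximum.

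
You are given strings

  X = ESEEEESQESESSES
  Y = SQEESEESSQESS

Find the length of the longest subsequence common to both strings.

10

Match S [2,1] → E [3,3] → E [4,4] → E [5,6] → E [6,7] → S [7,9] → Q [8,10] → E [11,11] → S [13,12] → S [15,13] — 10 characters in the same relative order in both. dp[15][13] = 10 confirms this is the maximum.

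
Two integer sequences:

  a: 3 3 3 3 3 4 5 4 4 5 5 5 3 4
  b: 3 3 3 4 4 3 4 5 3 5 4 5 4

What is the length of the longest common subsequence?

One common subsequence of length 10: 3 (a #3, b #1), then 3 (a #4, b #2), then 3 (a #5, b #3), then 4 (a #6, b #4), then 4 (a #8, b #5), then 4 (a #9, b #7), then 5 (a #10, b #8), then 5 (a #11, b #10), then 5 (a #12, b #12), then 4 (a #14, b #13). dp[14][13] = 10 confirms this is the maximum.

10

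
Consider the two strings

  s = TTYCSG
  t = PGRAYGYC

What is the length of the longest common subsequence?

Let dp[i][j] be the LCS length of the first i characters of s and the first j characters of t. dp[i][j] = dp[i-1][j-1]+1 when the i-th and j-th characters match, else max(dp[i-1][j], dp[i][j-1]).
    ·  P  G  R  A  Y  G  Y  C
 ·  0  0  0  0  0  0  0  0  0
 T  0  0  0  0  0  0  0  0  0
 T  0  0  0  0  0  0  0  0  0
 Y  0  0  0  0  0  1  1  1  1
 C  0  0  0  0  0  1  1  1  2
 S  0  0  0  0  0  1  1  1  2
 G  0  0  1  1  1  1  2  2  2
dp[6][8] = 2. One LCS (by backtracking along matches): YC.

2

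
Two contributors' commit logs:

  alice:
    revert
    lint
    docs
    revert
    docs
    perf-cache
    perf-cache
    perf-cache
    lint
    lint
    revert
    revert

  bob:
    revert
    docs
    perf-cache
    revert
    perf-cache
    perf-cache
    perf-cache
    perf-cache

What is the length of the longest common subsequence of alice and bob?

6

One common subsequence of length 6: revert at alice[1]=bob[1]; then docs at alice[3]=bob[2]; then revert at alice[4]=bob[4]; then perf-cache at alice[6]=bob[6]; then perf-cache at alice[7]=bob[7]; then perf-cache at alice[8]=bob[8]. Since dp[12][8] = 6, nothing longer is possible.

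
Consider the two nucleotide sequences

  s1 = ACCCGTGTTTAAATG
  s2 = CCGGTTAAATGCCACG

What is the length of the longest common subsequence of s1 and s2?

11

Pick C at s1[3]=s2[1]; then C at s1[4]=s2[2]; then G at s1[5]=s2[3]; then G at s1[7]=s2[4]; then T at s1[9]=s2[5]; then T at s1[10]=s2[6]; then A at s1[11]=s2[7]; then A at s1[12]=s2[8]; then A at s1[13]=s2[9]; then T at s1[14]=s2[10]; then G at s1[15]=s2[16]; all 11 bases appear in both, in order. dp[15][16] = 11 confirms this is the maximum.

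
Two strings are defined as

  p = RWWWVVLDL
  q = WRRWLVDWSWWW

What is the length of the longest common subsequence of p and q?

Let dp[i][j] be the LCS length of the first i characters of p and the first j characters of q. dp[i][j] = dp[i-1][j-1]+1 when the i-th and j-th characters match, else max(dp[i-1][j], dp[i][j-1]).
    ·  W  R  R  W  L  V  D  W  S  W  W  W
 ·  0  0  0  0  0  0  0  0  0  0  0  0  0
 R  0  0  1  1  1  1  1  1  1  1  1  1  1
 W  0  1  1  1  2  2  2  2  2  2  2  2  2
 W  0  1  1  1  2  2  2  2  3  3  3  3  3
 W  0  1  1  1  2  2  2  2  3  3  4  4  4
 V  0  1  1  1  2  2  3  3  3  3  4  4  4
 V  0  1  1  1  2  2  3  3  3  3  4  4  4
 L  0  1  1  1  2  3  3  3  3  3  4  4  4
 D  0  1  1  1  2  3  3  4  4  4  4  4  4
 L  0  1  1  1  2  3  3  4  4  4  4  4  4
dp[9][12] = 4. One LCS (by backtracking along matches): RWWW.

4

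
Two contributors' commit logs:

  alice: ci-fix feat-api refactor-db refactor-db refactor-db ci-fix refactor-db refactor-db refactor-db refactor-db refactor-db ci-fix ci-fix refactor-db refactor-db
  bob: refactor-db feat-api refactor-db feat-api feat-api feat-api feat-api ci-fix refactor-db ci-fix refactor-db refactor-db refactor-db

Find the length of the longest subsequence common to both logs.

7

Match feat-api at alice[2]=bob[2]; then refactor-db at alice[3]=bob[3]; then refactor-db at alice[5]=bob[9]; then ci-fix at alice[6]=bob[10]; then refactor-db at alice[11]=bob[11]; then refactor-db at alice[14]=bob[12]; then refactor-db at alice[15]=bob[13] — 7 commits in the same relative order in both. dp[15][13] = 7 confirms this is the maximum.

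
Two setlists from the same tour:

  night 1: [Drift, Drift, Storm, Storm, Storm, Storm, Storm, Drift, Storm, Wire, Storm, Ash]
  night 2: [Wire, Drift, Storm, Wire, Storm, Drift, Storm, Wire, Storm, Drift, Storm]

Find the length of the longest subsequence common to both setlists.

One common subsequence of length 7: Drift [2,2]; then Storm [3,3]; then Storm [4,5]; then Storm [5,7]; then Storm [7,9]; then Drift [8,10]; then Storm [11,11], and the DP table's final entry dp[12][11] is also 7, so no common subsequence is longer.

7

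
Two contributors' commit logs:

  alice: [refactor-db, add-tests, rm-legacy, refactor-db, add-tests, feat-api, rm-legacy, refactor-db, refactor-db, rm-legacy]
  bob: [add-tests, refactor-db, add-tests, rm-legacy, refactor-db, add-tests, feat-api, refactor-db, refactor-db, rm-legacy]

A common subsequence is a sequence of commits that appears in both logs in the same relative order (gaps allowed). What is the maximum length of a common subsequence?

9

Taking refactor-db at alice[1]=bob[2] → add-tests at alice[2]=bob[3] → rm-legacy at alice[3]=bob[4] → refactor-db at alice[4]=bob[5] → add-tests at alice[5]=bob[6] → feat-api at alice[6]=bob[7] → refactor-db at alice[8]=bob[8] → refactor-db at alice[9]=bob[9] → rm-legacy at alice[10]=bob[10] gives a common subsequence of length 9. Since dp[10][10] = 9, nothing longer is possible.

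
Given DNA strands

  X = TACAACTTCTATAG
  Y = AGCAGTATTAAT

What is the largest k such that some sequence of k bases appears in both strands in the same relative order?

Match A (X #2, Y #1), C (X #3, Y #3), A (X #4, Y #4), A (X #5, Y #7), T (X #7, Y #8), T (X #8, Y #9), A (X #11, Y #11), T (X #12, Y #12) — 8 bases in the same relative order in both. dp[14][12] = 8 confirms this is the maximum.

8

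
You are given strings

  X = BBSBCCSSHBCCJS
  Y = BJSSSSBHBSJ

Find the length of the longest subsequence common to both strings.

7

Match B (X #1, Y #1), then S (X #3, Y #4), then S (X #7, Y #5), then S (X #8, Y #6), then H (X #9, Y #8), then B (X #10, Y #9), then J (X #13, Y #11) — 7 characters in the same relative order in both. dp[14][11] = 7 confirms this is the maximum.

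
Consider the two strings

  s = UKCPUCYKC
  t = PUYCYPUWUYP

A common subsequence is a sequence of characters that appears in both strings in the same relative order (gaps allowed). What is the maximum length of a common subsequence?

5

Taking U at s[1]=t[2]; then C at s[3]=t[4]; then P at s[4]=t[6]; then U at s[5]=t[9]; then Y at s[7]=t[10] gives a common subsequence of length 5. dp[9][11] = 5 confirms this is the maximum.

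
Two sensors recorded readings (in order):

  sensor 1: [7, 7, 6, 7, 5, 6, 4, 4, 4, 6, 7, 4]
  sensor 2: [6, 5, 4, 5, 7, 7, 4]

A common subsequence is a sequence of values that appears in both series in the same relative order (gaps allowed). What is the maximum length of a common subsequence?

Let dp[i][j] be the LCS length of the first i values of sensor 1 and the first j values of sensor 2. dp[i][j] = dp[i-1][j-1]+1 when the i-th and j-th values match, else max(dp[i-1][j], dp[i][j-1]).
    ·  6  5  4  5  7  7  4
 ·  0  0  0  0  0  0  0  0
 7  0  0  0  0  0  1  1  1
 7  0  0  0  0  0  1  2  2
 6  0  1  1  1  1  1  2  2
 7  0  1  1  1  1  2  2  2
 5  0  1  2  2  2  2  2  2
 6  0  1  2  2  2  2  2  2
 4  0  1  2  3  3  3  3  3
 4  0  1  2  3  3  3  3  4
 4  0  1  2  3  3  3  3  4
 6  0  1  2  3  3  3  3  4
 7  0  1  2  3  3  4  4  4
 4  0  1  2  3  3  4  4  5
dp[12][7] = 5. One LCS (by backtracking along matches): 6, 5, 4, 7, 4.

5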